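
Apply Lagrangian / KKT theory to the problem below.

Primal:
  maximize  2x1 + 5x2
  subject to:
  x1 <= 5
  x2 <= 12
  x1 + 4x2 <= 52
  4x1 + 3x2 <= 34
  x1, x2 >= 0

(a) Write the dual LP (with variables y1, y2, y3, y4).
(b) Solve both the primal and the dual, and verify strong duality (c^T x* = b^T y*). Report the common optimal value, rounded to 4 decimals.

The standard primal-dual pair for 'max c^T x s.t. A x <= b, x >= 0' is:
  Dual:  min b^T y  s.t.  A^T y >= c,  y >= 0.

So the dual LP is:
  minimize  5y1 + 12y2 + 52y3 + 34y4
  subject to:
    y1 + y3 + 4y4 >= 2
    y2 + 4y3 + 3y4 >= 5
    y1, y2, y3, y4 >= 0

Solving the primal: x* = (0, 11.3333).
  primal value c^T x* = 56.6667.
Solving the dual: y* = (0, 0, 0, 1.6667).
  dual value b^T y* = 56.6667.
Strong duality: c^T x* = b^T y*. Confirmed.

56.6667


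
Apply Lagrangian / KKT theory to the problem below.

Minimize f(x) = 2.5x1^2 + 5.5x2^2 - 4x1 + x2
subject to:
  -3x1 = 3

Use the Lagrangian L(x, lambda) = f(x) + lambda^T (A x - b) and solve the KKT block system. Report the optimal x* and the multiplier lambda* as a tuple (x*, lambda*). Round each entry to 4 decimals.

Form the Lagrangian:
  L(x, lambda) = (1/2) x^T Q x + c^T x + lambda^T (A x - b)
Stationarity (grad_x L = 0): Q x + c + A^T lambda = 0.
Primal feasibility: A x = b.

This gives the KKT block system:
  [ Q   A^T ] [ x     ]   [-c ]
  [ A    0  ] [ lambda ] = [ b ]

Solving the linear system:
  x*      = (-1, -0.0909)
  lambda* = (-3)
  f(x*)   = 6.4545

x* = (-1, -0.0909), lambda* = (-3)


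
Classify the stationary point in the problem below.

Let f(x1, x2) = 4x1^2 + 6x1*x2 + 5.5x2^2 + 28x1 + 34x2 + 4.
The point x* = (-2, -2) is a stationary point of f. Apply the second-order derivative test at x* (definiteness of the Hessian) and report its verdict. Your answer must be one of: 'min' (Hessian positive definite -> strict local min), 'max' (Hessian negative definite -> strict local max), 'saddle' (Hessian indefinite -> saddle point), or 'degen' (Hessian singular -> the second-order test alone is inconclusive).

Compute the Hessian H = grad^2 f:
  H = [[8, 6], [6, 11]]
Verify stationarity: grad f(x*) = H x* + g = (0, 0).
Eigenvalues of H: 3.3153, 15.6847.
Both eigenvalues > 0, so H is positive definite -> x* is a strict local min.

min


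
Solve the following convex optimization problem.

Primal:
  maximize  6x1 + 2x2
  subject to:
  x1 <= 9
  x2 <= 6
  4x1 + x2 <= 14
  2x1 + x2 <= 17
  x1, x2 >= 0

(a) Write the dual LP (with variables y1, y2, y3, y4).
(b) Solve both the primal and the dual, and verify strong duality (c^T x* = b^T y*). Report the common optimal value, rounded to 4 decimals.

The standard primal-dual pair for 'max c^T x s.t. A x <= b, x >= 0' is:
  Dual:  min b^T y  s.t.  A^T y >= c,  y >= 0.

So the dual LP is:
  minimize  9y1 + 6y2 + 14y3 + 17y4
  subject to:
    y1 + 4y3 + 2y4 >= 6
    y2 + y3 + y4 >= 2
    y1, y2, y3, y4 >= 0

Solving the primal: x* = (2, 6).
  primal value c^T x* = 24.
Solving the dual: y* = (0, 0.5, 1.5, 0).
  dual value b^T y* = 24.
Strong duality: c^T x* = b^T y*. Confirmed.

24


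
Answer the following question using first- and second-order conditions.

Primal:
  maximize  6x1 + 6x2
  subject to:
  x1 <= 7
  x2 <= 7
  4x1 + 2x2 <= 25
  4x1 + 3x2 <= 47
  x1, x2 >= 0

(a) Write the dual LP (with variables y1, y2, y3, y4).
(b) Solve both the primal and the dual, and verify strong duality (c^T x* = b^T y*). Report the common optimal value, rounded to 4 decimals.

The standard primal-dual pair for 'max c^T x s.t. A x <= b, x >= 0' is:
  Dual:  min b^T y  s.t.  A^T y >= c,  y >= 0.

So the dual LP is:
  minimize  7y1 + 7y2 + 25y3 + 47y4
  subject to:
    y1 + 4y3 + 4y4 >= 6
    y2 + 2y3 + 3y4 >= 6
    y1, y2, y3, y4 >= 0

Solving the primal: x* = (2.75, 7).
  primal value c^T x* = 58.5.
Solving the dual: y* = (0, 3, 1.5, 0).
  dual value b^T y* = 58.5.
Strong duality: c^T x* = b^T y*. Confirmed.

58.5


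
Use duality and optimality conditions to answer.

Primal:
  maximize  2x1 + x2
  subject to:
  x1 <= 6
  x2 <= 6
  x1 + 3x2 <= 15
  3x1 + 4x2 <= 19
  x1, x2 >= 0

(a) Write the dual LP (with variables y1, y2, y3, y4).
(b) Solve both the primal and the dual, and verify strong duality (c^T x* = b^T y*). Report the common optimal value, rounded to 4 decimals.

The standard primal-dual pair for 'max c^T x s.t. A x <= b, x >= 0' is:
  Dual:  min b^T y  s.t.  A^T y >= c,  y >= 0.

So the dual LP is:
  minimize  6y1 + 6y2 + 15y3 + 19y4
  subject to:
    y1 + y3 + 3y4 >= 2
    y2 + 3y3 + 4y4 >= 1
    y1, y2, y3, y4 >= 0

Solving the primal: x* = (6, 0.25).
  primal value c^T x* = 12.25.
Solving the dual: y* = (1.25, 0, 0, 0.25).
  dual value b^T y* = 12.25.
Strong duality: c^T x* = b^T y*. Confirmed.

12.25


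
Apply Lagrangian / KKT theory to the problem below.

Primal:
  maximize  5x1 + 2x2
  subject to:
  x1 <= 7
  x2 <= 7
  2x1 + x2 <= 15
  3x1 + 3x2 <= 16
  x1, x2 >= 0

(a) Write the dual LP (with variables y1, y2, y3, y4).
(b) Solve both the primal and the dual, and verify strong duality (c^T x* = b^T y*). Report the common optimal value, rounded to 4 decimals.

The standard primal-dual pair for 'max c^T x s.t. A x <= b, x >= 0' is:
  Dual:  min b^T y  s.t.  A^T y >= c,  y >= 0.

So the dual LP is:
  minimize  7y1 + 7y2 + 15y3 + 16y4
  subject to:
    y1 + 2y3 + 3y4 >= 5
    y2 + y3 + 3y4 >= 2
    y1, y2, y3, y4 >= 0

Solving the primal: x* = (5.3333, 0).
  primal value c^T x* = 26.6667.
Solving the dual: y* = (0, 0, 0, 1.6667).
  dual value b^T y* = 26.6667.
Strong duality: c^T x* = b^T y*. Confirmed.

26.6667


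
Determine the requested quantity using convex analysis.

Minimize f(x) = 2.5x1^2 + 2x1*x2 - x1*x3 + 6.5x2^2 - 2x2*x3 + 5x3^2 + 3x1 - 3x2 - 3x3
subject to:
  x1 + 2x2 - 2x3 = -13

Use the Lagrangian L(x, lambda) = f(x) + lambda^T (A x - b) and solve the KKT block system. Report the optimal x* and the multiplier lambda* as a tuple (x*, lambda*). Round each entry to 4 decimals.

Form the Lagrangian:
  L(x, lambda) = (1/2) x^T Q x + c^T x + lambda^T (A x - b)
Stationarity (grad_x L = 0): Q x + c + A^T lambda = 0.
Primal feasibility: A x = b.

This gives the KKT block system:
  [ Q   A^T ] [ x     ]   [-c ]
  [ A    0  ] [ lambda ] = [ b ]

Solving the linear system:
  x*      = (-2.9695, -1.6396, 3.3756)
  lambda* = (18.5025)
  f(x*)   = 113.2081

x* = (-2.9695, -1.6396, 3.3756), lambda* = (18.5025)


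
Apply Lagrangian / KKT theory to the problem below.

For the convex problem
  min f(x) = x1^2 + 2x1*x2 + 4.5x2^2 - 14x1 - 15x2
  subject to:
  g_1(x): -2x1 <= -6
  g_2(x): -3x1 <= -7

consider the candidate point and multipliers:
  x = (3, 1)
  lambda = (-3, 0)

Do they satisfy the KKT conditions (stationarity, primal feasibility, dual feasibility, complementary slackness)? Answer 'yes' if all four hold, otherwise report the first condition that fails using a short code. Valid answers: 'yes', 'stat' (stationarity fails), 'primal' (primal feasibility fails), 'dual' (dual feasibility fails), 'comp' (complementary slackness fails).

Gradient of f: grad f(x) = Q x + c = (-6, 0)
Constraint values g_i(x) = a_i^T x - b_i:
  g_1((3, 1)) = 0
  g_2((3, 1)) = -2
Stationarity residual: grad f(x) + sum_i lambda_i a_i = (0, 0)
  -> stationarity OK
Primal feasibility (all g_i <= 0): OK
Dual feasibility (all lambda_i >= 0): FAILS
Complementary slackness (lambda_i * g_i(x) = 0 for all i): OK

Verdict: the first failing condition is dual_feasibility -> dual.

dual


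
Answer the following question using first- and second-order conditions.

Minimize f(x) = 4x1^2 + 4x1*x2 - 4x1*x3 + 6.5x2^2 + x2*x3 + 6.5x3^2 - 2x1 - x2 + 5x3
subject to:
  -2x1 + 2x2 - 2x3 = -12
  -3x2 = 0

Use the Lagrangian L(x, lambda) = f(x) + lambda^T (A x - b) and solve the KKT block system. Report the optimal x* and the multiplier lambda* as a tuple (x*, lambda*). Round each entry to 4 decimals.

Form the Lagrangian:
  L(x, lambda) = (1/2) x^T Q x + c^T x + lambda^T (A x - b)
Stationarity (grad_x L = 0): Q x + c + A^T lambda = 0.
Primal feasibility: A x = b.

This gives the KKT block system:
  [ Q   A^T ] [ x     ]   [-c ]
  [ A    0  ] [ lambda ] = [ b ]

Solving the linear system:
  x*      = (3.7586, 0, 2.2414)
  lambda* = (9.5517, 11.7931)
  f(x*)   = 59.1552

x* = (3.7586, 0, 2.2414), lambda* = (9.5517, 11.7931)


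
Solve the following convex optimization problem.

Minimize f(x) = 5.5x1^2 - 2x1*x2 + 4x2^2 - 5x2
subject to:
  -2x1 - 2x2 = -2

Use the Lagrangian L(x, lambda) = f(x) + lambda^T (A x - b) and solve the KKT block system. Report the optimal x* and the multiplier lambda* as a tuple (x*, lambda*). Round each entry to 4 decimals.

Form the Lagrangian:
  L(x, lambda) = (1/2) x^T Q x + c^T x + lambda^T (A x - b)
Stationarity (grad_x L = 0): Q x + c + A^T lambda = 0.
Primal feasibility: A x = b.

This gives the KKT block system:
  [ Q   A^T ] [ x     ]   [-c ]
  [ A    0  ] [ lambda ] = [ b ]

Solving the linear system:
  x*      = (0.2174, 0.7826)
  lambda* = (0.413)
  f(x*)   = -1.5435

x* = (0.2174, 0.7826), lambda* = (0.413)


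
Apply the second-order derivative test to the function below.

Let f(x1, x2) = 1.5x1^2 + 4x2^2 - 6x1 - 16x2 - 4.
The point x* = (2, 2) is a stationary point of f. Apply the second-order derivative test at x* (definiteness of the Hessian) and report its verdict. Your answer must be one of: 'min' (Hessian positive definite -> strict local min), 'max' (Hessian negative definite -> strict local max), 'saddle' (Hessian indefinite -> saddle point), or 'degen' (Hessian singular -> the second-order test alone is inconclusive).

Compute the Hessian H = grad^2 f:
  H = [[3, 0], [0, 8]]
Verify stationarity: grad f(x*) = H x* + g = (0, 0).
Eigenvalues of H: 3, 8.
Both eigenvalues > 0, so H is positive definite -> x* is a strict local min.

min


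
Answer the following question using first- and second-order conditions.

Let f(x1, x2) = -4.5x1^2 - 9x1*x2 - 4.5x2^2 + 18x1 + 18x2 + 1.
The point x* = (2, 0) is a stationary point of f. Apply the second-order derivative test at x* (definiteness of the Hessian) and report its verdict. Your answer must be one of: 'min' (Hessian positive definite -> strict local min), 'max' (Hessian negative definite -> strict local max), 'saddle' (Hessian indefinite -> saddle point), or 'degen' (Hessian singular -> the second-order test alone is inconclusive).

Compute the Hessian H = grad^2 f:
  H = [[-9, -9], [-9, -9]]
Verify stationarity: grad f(x*) = H x* + g = (0, 0).
Eigenvalues of H: -18, 0.
H has a zero eigenvalue (singular; negative semidefinite but not definite), so H is neither positive definite, negative definite, nor indefinite. The second-order test alone is inconclusive -> degen.
(Indeed, f is constant along the null direction of H through x*, so x* is not a strict local extremum.)

degen


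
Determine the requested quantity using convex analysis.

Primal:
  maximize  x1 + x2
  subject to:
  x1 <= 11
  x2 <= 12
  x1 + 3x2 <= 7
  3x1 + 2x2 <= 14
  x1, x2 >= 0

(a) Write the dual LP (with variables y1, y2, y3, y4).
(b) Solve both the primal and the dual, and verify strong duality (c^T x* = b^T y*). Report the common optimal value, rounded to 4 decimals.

The standard primal-dual pair for 'max c^T x s.t. A x <= b, x >= 0' is:
  Dual:  min b^T y  s.t.  A^T y >= c,  y >= 0.

So the dual LP is:
  minimize  11y1 + 12y2 + 7y3 + 14y4
  subject to:
    y1 + y3 + 3y4 >= 1
    y2 + 3y3 + 2y4 >= 1
    y1, y2, y3, y4 >= 0

Solving the primal: x* = (4, 1).
  primal value c^T x* = 5.
Solving the dual: y* = (0, 0, 0.1429, 0.2857).
  dual value b^T y* = 5.
Strong duality: c^T x* = b^T y*. Confirmed.

5


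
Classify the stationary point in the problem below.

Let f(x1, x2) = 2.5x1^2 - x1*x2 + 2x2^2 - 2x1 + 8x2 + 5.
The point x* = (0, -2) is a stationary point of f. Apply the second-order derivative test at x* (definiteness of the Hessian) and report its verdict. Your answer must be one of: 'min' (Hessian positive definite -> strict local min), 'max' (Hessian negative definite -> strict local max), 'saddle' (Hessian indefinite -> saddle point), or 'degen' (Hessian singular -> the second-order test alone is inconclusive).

Compute the Hessian H = grad^2 f:
  H = [[5, -1], [-1, 4]]
Verify stationarity: grad f(x*) = H x* + g = (0, 0).
Eigenvalues of H: 3.382, 5.618.
Both eigenvalues > 0, so H is positive definite -> x* is a strict local min.

min


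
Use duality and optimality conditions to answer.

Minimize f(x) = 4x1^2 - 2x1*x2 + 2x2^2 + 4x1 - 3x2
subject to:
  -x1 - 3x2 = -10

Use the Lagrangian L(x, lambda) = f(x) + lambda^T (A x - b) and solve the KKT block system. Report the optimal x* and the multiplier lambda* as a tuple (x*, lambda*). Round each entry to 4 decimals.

Form the Lagrangian:
  L(x, lambda) = (1/2) x^T Q x + c^T x + lambda^T (A x - b)
Stationarity (grad_x L = 0): Q x + c + A^T lambda = 0.
Primal feasibility: A x = b.

This gives the KKT block system:
  [ Q   A^T ] [ x     ]   [-c ]
  [ A    0  ] [ lambda ] = [ b ]

Solving the linear system:
  x*      = (0.625, 3.125)
  lambda* = (2.75)
  f(x*)   = 10.3125

x* = (0.625, 3.125), lambda* = (2.75)


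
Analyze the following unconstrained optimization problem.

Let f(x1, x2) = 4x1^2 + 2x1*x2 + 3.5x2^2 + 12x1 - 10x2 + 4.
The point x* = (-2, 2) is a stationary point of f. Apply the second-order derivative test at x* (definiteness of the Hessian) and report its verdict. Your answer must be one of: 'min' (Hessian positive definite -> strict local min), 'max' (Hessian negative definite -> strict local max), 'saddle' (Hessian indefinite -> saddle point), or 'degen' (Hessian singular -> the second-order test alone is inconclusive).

Compute the Hessian H = grad^2 f:
  H = [[8, 2], [2, 7]]
Verify stationarity: grad f(x*) = H x* + g = (0, 0).
Eigenvalues of H: 5.4384, 9.5616.
Both eigenvalues > 0, so H is positive definite -> x* is a strict local min.

min


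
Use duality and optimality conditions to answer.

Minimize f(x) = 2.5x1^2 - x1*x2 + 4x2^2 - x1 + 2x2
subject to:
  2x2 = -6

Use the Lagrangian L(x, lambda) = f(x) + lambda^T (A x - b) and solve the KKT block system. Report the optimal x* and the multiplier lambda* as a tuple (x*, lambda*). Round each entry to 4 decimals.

Form the Lagrangian:
  L(x, lambda) = (1/2) x^T Q x + c^T x + lambda^T (A x - b)
Stationarity (grad_x L = 0): Q x + c + A^T lambda = 0.
Primal feasibility: A x = b.

This gives the KKT block system:
  [ Q   A^T ] [ x     ]   [-c ]
  [ A    0  ] [ lambda ] = [ b ]

Solving the linear system:
  x*      = (-0.4, -3)
  lambda* = (10.8)
  f(x*)   = 29.6

x* = (-0.4, -3), lambda* = (10.8)


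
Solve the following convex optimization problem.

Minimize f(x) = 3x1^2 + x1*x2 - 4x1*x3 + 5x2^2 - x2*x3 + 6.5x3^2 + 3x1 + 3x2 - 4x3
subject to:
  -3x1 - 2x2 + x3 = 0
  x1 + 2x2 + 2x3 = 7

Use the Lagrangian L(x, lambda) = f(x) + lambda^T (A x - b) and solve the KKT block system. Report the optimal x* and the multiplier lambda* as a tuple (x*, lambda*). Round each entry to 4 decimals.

Form the Lagrangian:
  L(x, lambda) = (1/2) x^T Q x + c^T x + lambda^T (A x - b)
Stationarity (grad_x L = 0): Q x + c + A^T lambda = 0.
Primal feasibility: A x = b.

This gives the KKT block system:
  [ Q   A^T ] [ x     ]   [-c ]
  [ A    0  ] [ lambda ] = [ b ]

Solving the linear system:
  x*      = (0.1441, 0.9986, 2.4294)
  lambda* = (-5.1023, -10.4524)
  f(x*)   = 33.4388

x* = (0.1441, 0.9986, 2.4294), lambda* = (-5.1023, -10.4524)


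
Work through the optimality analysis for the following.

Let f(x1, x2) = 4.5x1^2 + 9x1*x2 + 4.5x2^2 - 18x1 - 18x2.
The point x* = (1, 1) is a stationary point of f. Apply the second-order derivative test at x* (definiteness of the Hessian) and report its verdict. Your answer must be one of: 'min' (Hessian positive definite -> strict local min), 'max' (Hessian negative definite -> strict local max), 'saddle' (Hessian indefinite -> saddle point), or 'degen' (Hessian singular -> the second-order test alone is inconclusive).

Compute the Hessian H = grad^2 f:
  H = [[9, 9], [9, 9]]
Verify stationarity: grad f(x*) = H x* + g = (0, 0).
Eigenvalues of H: 0, 18.
H has a zero eigenvalue (singular; positive semidefinite but not definite), so H is neither positive definite, negative definite, nor indefinite. The second-order test alone is inconclusive -> degen.
(Indeed, f is constant along the null direction of H through x*, so x* is not a strict local extremum.)

degen


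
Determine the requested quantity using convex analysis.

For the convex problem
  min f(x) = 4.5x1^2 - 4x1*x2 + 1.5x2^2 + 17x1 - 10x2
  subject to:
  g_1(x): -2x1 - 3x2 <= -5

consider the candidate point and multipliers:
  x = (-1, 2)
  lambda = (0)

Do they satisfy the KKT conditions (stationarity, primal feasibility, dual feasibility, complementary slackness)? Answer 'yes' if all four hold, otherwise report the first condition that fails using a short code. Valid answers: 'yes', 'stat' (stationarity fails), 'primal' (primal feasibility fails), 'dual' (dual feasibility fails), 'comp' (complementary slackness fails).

Gradient of f: grad f(x) = Q x + c = (0, 0)
Constraint values g_i(x) = a_i^T x - b_i:
  g_1((-1, 2)) = 1
Stationarity residual: grad f(x) + sum_i lambda_i a_i = (0, 0)
  -> stationarity OK
Primal feasibility (all g_i <= 0): FAILS
Dual feasibility (all lambda_i >= 0): OK
Complementary slackness (lambda_i * g_i(x) = 0 for all i): OK

Verdict: the first failing condition is primal_feasibility -> primal.

primal


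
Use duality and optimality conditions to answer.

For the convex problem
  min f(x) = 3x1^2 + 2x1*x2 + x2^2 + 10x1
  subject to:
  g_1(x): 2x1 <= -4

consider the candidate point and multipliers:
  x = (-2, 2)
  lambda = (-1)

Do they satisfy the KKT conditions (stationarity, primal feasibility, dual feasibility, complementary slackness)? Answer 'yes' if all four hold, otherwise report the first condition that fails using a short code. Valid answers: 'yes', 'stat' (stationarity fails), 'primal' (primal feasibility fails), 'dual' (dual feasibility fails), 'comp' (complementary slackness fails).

Gradient of f: grad f(x) = Q x + c = (2, 0)
Constraint values g_i(x) = a_i^T x - b_i:
  g_1((-2, 2)) = 0
Stationarity residual: grad f(x) + sum_i lambda_i a_i = (0, 0)
  -> stationarity OK
Primal feasibility (all g_i <= 0): OK
Dual feasibility (all lambda_i >= 0): FAILS
Complementary slackness (lambda_i * g_i(x) = 0 for all i): OK

Verdict: the first failing condition is dual_feasibility -> dual.

dual


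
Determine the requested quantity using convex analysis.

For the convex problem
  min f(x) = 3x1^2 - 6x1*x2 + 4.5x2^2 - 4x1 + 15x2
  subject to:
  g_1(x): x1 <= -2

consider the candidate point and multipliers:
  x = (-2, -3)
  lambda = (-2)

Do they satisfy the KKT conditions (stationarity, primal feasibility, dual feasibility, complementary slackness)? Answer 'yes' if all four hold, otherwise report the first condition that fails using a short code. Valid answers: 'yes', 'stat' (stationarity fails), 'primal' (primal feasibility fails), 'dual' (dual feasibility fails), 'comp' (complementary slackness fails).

Gradient of f: grad f(x) = Q x + c = (2, 0)
Constraint values g_i(x) = a_i^T x - b_i:
  g_1((-2, -3)) = 0
Stationarity residual: grad f(x) + sum_i lambda_i a_i = (0, 0)
  -> stationarity OK
Primal feasibility (all g_i <= 0): OK
Dual feasibility (all lambda_i >= 0): FAILS
Complementary slackness (lambda_i * g_i(x) = 0 for all i): OK

Verdict: the first failing condition is dual_feasibility -> dual.

dual


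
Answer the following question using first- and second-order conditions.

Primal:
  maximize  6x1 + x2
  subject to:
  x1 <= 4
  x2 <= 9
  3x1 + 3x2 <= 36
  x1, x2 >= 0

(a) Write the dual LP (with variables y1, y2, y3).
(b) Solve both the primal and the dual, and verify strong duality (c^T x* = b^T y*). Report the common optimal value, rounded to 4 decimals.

The standard primal-dual pair for 'max c^T x s.t. A x <= b, x >= 0' is:
  Dual:  min b^T y  s.t.  A^T y >= c,  y >= 0.

So the dual LP is:
  minimize  4y1 + 9y2 + 36y3
  subject to:
    y1 + 3y3 >= 6
    y2 + 3y3 >= 1
    y1, y2, y3 >= 0

Solving the primal: x* = (4, 8).
  primal value c^T x* = 32.
Solving the dual: y* = (5, 0, 0.3333).
  dual value b^T y* = 32.
Strong duality: c^T x* = b^T y*. Confirmed.

32


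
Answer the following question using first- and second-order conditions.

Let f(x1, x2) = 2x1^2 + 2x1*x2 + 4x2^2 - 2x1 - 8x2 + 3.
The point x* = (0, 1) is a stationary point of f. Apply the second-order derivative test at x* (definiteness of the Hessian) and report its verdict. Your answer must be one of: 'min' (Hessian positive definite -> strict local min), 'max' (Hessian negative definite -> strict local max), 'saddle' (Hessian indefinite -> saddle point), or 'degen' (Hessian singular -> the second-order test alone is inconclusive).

Compute the Hessian H = grad^2 f:
  H = [[4, 2], [2, 8]]
Verify stationarity: grad f(x*) = H x* + g = (0, 0).
Eigenvalues of H: 3.1716, 8.8284.
Both eigenvalues > 0, so H is positive definite -> x* is a strict local min.

min


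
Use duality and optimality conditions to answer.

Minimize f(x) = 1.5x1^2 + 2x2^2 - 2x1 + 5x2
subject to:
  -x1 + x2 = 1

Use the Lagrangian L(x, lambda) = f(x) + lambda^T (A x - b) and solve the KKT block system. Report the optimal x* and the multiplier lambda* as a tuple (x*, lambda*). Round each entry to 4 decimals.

Form the Lagrangian:
  L(x, lambda) = (1/2) x^T Q x + c^T x + lambda^T (A x - b)
Stationarity (grad_x L = 0): Q x + c + A^T lambda = 0.
Primal feasibility: A x = b.

This gives the KKT block system:
  [ Q   A^T ] [ x     ]   [-c ]
  [ A    0  ] [ lambda ] = [ b ]

Solving the linear system:
  x*      = (-1, 0)
  lambda* = (-5)
  f(x*)   = 3.5

x* = (-1, 0), lambda* = (-5)


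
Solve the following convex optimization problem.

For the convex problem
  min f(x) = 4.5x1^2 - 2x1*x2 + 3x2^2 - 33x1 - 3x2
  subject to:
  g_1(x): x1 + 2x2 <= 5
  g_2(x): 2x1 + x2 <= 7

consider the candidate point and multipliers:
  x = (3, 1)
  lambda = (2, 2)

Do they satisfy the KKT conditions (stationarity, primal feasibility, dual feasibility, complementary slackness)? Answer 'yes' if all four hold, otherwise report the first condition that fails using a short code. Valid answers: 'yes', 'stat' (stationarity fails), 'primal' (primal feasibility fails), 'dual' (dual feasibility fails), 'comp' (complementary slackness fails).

Gradient of f: grad f(x) = Q x + c = (-8, -3)
Constraint values g_i(x) = a_i^T x - b_i:
  g_1((3, 1)) = 0
  g_2((3, 1)) = 0
Stationarity residual: grad f(x) + sum_i lambda_i a_i = (-2, 3)
  -> stationarity FAILS
Primal feasibility (all g_i <= 0): OK
Dual feasibility (all lambda_i >= 0): OK
Complementary slackness (lambda_i * g_i(x) = 0 for all i): OK

Verdict: the first failing condition is stationarity -> stat.

stat


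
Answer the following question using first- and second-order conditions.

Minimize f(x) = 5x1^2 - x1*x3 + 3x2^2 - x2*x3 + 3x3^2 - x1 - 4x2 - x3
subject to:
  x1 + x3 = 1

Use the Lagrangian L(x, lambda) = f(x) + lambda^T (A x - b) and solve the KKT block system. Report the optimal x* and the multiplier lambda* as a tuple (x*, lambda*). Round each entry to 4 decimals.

Form the Lagrangian:
  L(x, lambda) = (1/2) x^T Q x + c^T x + lambda^T (A x - b)
Stationarity (grad_x L = 0): Q x + c + A^T lambda = 0.
Primal feasibility: A x = b.

This gives the KKT block system:
  [ Q   A^T ] [ x     ]   [-c ]
  [ A    0  ] [ lambda ] = [ b ]

Solving the linear system:
  x*      = (0.3458, 0.7757, 0.6542)
  lambda* = (-1.8037)
  f(x*)   = -1.1495

x* = (0.3458, 0.7757, 0.6542), lambda* = (-1.8037)


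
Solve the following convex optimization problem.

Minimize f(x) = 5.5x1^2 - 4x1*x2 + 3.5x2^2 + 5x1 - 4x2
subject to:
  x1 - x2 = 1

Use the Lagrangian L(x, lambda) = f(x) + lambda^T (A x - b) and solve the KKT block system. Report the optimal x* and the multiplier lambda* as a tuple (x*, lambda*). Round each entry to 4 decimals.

Form the Lagrangian:
  L(x, lambda) = (1/2) x^T Q x + c^T x + lambda^T (A x - b)
Stationarity (grad_x L = 0): Q x + c + A^T lambda = 0.
Primal feasibility: A x = b.

This gives the KKT block system:
  [ Q   A^T ] [ x     ]   [-c ]
  [ A    0  ] [ lambda ] = [ b ]

Solving the linear system:
  x*      = (0.2, -0.8)
  lambda* = (-10.4)
  f(x*)   = 7.3

x* = (0.2, -0.8), lambda* = (-10.4)


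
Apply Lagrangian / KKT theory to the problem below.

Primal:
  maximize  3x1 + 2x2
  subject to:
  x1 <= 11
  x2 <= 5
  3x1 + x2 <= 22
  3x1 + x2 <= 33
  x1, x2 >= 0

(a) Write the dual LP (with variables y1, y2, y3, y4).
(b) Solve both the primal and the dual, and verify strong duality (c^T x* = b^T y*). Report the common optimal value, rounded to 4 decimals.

The standard primal-dual pair for 'max c^T x s.t. A x <= b, x >= 0' is:
  Dual:  min b^T y  s.t.  A^T y >= c,  y >= 0.

So the dual LP is:
  minimize  11y1 + 5y2 + 22y3 + 33y4
  subject to:
    y1 + 3y3 + 3y4 >= 3
    y2 + y3 + y4 >= 2
    y1, y2, y3, y4 >= 0

Solving the primal: x* = (5.6667, 5).
  primal value c^T x* = 27.
Solving the dual: y* = (0, 1, 1, 0).
  dual value b^T y* = 27.
Strong duality: c^T x* = b^T y*. Confirmed.

27


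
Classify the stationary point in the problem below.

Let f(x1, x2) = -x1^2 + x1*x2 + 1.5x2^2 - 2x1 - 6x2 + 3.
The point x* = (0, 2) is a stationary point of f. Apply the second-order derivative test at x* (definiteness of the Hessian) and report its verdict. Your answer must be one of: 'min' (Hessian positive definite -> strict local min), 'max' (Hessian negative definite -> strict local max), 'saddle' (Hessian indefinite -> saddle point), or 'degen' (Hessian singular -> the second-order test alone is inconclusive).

Compute the Hessian H = grad^2 f:
  H = [[-2, 1], [1, 3]]
Verify stationarity: grad f(x*) = H x* + g = (0, 0).
Eigenvalues of H: -2.1926, 3.1926.
Eigenvalues have mixed signs, so H is indefinite -> x* is a saddle point.

saddle


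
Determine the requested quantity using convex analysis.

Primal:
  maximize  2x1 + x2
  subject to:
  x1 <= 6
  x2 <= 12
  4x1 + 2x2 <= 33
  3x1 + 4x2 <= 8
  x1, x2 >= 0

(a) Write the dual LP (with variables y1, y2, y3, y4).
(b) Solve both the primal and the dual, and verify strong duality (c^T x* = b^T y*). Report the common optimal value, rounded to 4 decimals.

The standard primal-dual pair for 'max c^T x s.t. A x <= b, x >= 0' is:
  Dual:  min b^T y  s.t.  A^T y >= c,  y >= 0.

So the dual LP is:
  minimize  6y1 + 12y2 + 33y3 + 8y4
  subject to:
    y1 + 4y3 + 3y4 >= 2
    y2 + 2y3 + 4y4 >= 1
    y1, y2, y3, y4 >= 0

Solving the primal: x* = (2.6667, 0).
  primal value c^T x* = 5.3333.
Solving the dual: y* = (0, 0, 0, 0.6667).
  dual value b^T y* = 5.3333.
Strong duality: c^T x* = b^T y*. Confirmed.

5.3333


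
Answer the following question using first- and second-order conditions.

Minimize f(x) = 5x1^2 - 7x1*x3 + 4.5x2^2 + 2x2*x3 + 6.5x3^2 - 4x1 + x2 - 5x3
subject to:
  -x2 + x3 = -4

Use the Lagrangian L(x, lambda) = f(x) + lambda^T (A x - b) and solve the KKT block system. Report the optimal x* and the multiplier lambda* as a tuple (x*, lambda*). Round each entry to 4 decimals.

Form the Lagrangian:
  L(x, lambda) = (1/2) x^T Q x + c^T x + lambda^T (A x - b)
Stationarity (grad_x L = 0): Q x + c + A^T lambda = 0.
Primal feasibility: A x = b.

This gives the KKT block system:
  [ Q   A^T ] [ x     ]   [-c ]
  [ A    0  ] [ lambda ] = [ b ]

Solving the linear system:
  x*      = (-0.8341, 2.237, -1.763)
  lambda* = (17.6066)
  f(x*)   = 42.4076

x* = (-0.8341, 2.237, -1.763), lambda* = (17.6066)


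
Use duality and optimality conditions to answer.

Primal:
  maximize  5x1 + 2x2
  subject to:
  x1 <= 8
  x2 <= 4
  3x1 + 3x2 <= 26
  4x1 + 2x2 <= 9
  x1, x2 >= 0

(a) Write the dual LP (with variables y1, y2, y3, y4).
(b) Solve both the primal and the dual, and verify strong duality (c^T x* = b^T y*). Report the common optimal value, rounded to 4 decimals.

The standard primal-dual pair for 'max c^T x s.t. A x <= b, x >= 0' is:
  Dual:  min b^T y  s.t.  A^T y >= c,  y >= 0.

So the dual LP is:
  minimize  8y1 + 4y2 + 26y3 + 9y4
  subject to:
    y1 + 3y3 + 4y4 >= 5
    y2 + 3y3 + 2y4 >= 2
    y1, y2, y3, y4 >= 0

Solving the primal: x* = (2.25, 0).
  primal value c^T x* = 11.25.
Solving the dual: y* = (0, 0, 0, 1.25).
  dual value b^T y* = 11.25.
Strong duality: c^T x* = b^T y*. Confirmed.

11.25


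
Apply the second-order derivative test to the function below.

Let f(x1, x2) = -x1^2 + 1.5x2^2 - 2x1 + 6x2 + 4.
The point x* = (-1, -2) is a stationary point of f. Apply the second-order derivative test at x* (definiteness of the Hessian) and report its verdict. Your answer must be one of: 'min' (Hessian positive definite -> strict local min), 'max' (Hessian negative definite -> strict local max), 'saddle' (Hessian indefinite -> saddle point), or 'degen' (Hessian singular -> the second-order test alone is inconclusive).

Compute the Hessian H = grad^2 f:
  H = [[-2, 0], [0, 3]]
Verify stationarity: grad f(x*) = H x* + g = (0, 0).
Eigenvalues of H: -2, 3.
Eigenvalues have mixed signs, so H is indefinite -> x* is a saddle point.

saddle


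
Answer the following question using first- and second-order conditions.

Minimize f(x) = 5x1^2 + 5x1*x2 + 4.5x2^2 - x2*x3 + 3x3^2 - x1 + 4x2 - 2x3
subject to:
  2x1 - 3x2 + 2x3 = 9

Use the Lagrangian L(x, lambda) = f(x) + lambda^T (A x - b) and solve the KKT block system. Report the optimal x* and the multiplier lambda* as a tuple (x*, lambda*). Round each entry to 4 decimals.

Form the Lagrangian:
  L(x, lambda) = (1/2) x^T Q x + c^T x + lambda^T (A x - b)
Stationarity (grad_x L = 0): Q x + c + A^T lambda = 0.
Primal feasibility: A x = b.

This gives the KKT block system:
  [ Q   A^T ] [ x     ]   [-c ]
  [ A    0  ] [ lambda ] = [ b ]

Solving the linear system:
  x*      = (1.3069, -1.6964, 0.6485)
  lambda* = (-1.7937)
  f(x*)   = 3.3771

x* = (1.3069, -1.6964, 0.6485), lambda* = (-1.7937)


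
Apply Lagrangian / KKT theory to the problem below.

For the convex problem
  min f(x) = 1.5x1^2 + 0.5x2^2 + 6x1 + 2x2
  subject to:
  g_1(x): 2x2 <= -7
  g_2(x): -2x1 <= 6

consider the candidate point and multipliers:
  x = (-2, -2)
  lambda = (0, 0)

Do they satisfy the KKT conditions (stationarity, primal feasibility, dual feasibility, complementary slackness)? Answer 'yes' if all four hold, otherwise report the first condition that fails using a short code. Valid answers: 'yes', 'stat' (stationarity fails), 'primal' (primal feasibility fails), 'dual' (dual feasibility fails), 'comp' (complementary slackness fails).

Gradient of f: grad f(x) = Q x + c = (0, 0)
Constraint values g_i(x) = a_i^T x - b_i:
  g_1((-2, -2)) = 3
  g_2((-2, -2)) = -2
Stationarity residual: grad f(x) + sum_i lambda_i a_i = (0, 0)
  -> stationarity OK
Primal feasibility (all g_i <= 0): FAILS
Dual feasibility (all lambda_i >= 0): OK
Complementary slackness (lambda_i * g_i(x) = 0 for all i): OK

Verdict: the first failing condition is primal_feasibility -> primal.

primal


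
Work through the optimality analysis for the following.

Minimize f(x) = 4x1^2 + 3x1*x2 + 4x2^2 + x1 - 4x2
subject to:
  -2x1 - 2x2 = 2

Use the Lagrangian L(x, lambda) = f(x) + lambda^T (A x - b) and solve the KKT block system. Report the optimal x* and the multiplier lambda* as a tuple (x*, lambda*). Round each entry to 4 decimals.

Form the Lagrangian:
  L(x, lambda) = (1/2) x^T Q x + c^T x + lambda^T (A x - b)
Stationarity (grad_x L = 0): Q x + c + A^T lambda = 0.
Primal feasibility: A x = b.

This gives the KKT block system:
  [ Q   A^T ] [ x     ]   [-c ]
  [ A    0  ] [ lambda ] = [ b ]

Solving the linear system:
  x*      = (-1, 0)
  lambda* = (-3.5)
  f(x*)   = 3

x* = (-1, 0), lambda* = (-3.5)


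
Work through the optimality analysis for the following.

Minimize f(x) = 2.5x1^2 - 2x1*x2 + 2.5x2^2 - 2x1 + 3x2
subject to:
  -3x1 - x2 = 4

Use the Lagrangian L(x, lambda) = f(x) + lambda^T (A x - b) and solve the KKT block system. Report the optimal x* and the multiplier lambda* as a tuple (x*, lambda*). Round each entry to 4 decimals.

Form the Lagrangian:
  L(x, lambda) = (1/2) x^T Q x + c^T x + lambda^T (A x - b)
Stationarity (grad_x L = 0): Q x + c + A^T lambda = 0.
Primal feasibility: A x = b.

This gives the KKT block system:
  [ Q   A^T ] [ x     ]   [-c ]
  [ A    0  ] [ lambda ] = [ b ]

Solving the linear system:
  x*      = (-0.9194, -1.2419)
  lambda* = (-1.371)
  f(x*)   = 1.7984

x* = (-0.9194, -1.2419), lambda* = (-1.371)


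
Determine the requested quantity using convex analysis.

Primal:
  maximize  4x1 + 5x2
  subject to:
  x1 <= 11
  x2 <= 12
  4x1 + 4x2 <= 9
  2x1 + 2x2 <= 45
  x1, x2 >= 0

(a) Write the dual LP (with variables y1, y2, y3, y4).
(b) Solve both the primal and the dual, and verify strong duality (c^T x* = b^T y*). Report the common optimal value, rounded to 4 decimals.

The standard primal-dual pair for 'max c^T x s.t. A x <= b, x >= 0' is:
  Dual:  min b^T y  s.t.  A^T y >= c,  y >= 0.

So the dual LP is:
  minimize  11y1 + 12y2 + 9y3 + 45y4
  subject to:
    y1 + 4y3 + 2y4 >= 4
    y2 + 4y3 + 2y4 >= 5
    y1, y2, y3, y4 >= 0

Solving the primal: x* = (0, 2.25).
  primal value c^T x* = 11.25.
Solving the dual: y* = (0, 0, 1.25, 0).
  dual value b^T y* = 11.25.
Strong duality: c^T x* = b^T y*. Confirmed.

11.25


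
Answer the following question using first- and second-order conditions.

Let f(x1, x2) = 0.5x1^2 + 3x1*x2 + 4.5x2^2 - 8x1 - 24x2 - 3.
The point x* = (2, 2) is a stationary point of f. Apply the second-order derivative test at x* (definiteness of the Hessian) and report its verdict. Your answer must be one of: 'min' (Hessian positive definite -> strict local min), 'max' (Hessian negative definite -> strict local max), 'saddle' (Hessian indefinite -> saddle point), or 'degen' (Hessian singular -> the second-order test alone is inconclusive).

Compute the Hessian H = grad^2 f:
  H = [[1, 3], [3, 9]]
Verify stationarity: grad f(x*) = H x* + g = (0, 0).
Eigenvalues of H: 0, 10.
H has a zero eigenvalue (singular; positive semidefinite but not definite), so H is neither positive definite, negative definite, nor indefinite. The second-order test alone is inconclusive -> degen.
(Indeed, f is constant along the null direction of H through x*, so x* is not a strict local extremum.)

degen


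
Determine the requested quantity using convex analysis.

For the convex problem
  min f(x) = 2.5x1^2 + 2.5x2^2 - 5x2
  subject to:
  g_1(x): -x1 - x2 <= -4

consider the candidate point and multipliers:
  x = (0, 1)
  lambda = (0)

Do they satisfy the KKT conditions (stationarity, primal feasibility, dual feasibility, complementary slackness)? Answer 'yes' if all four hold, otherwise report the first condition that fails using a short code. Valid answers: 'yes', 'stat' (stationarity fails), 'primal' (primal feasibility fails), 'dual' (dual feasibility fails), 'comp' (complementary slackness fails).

Gradient of f: grad f(x) = Q x + c = (0, 0)
Constraint values g_i(x) = a_i^T x - b_i:
  g_1((0, 1)) = 3
Stationarity residual: grad f(x) + sum_i lambda_i a_i = (0, 0)
  -> stationarity OK
Primal feasibility (all g_i <= 0): FAILS
Dual feasibility (all lambda_i >= 0): OK
Complementary slackness (lambda_i * g_i(x) = 0 for all i): OK

Verdict: the first failing condition is primal_feasibility -> primal.

primal


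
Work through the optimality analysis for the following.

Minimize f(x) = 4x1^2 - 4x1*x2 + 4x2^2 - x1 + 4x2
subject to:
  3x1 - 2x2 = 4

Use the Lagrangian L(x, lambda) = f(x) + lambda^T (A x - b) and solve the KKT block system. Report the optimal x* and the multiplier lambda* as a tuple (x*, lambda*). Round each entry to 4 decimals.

Form the Lagrangian:
  L(x, lambda) = (1/2) x^T Q x + c^T x + lambda^T (A x - b)
Stationarity (grad_x L = 0): Q x + c + A^T lambda = 0.
Primal feasibility: A x = b.

This gives the KKT block system:
  [ Q   A^T ] [ x     ]   [-c ]
  [ A    0  ] [ lambda ] = [ b ]

Solving the linear system:
  x*      = (0.7857, -0.8214)
  lambda* = (-2.8571)
  f(x*)   = 3.6786

x* = (0.7857, -0.8214), lambda* = (-2.8571)


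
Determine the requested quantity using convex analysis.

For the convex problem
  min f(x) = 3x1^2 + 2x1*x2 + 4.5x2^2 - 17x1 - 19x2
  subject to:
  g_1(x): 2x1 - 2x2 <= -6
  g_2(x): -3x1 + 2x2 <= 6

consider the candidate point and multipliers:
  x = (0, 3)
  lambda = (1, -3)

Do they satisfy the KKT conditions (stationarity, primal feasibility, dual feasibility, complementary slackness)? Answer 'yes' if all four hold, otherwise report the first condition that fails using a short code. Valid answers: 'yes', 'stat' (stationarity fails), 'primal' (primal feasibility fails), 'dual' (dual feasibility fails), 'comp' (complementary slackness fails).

Gradient of f: grad f(x) = Q x + c = (-11, 8)
Constraint values g_i(x) = a_i^T x - b_i:
  g_1((0, 3)) = 0
  g_2((0, 3)) = 0
Stationarity residual: grad f(x) + sum_i lambda_i a_i = (0, 0)
  -> stationarity OK
Primal feasibility (all g_i <= 0): OK
Dual feasibility (all lambda_i >= 0): FAILS
Complementary slackness (lambda_i * g_i(x) = 0 for all i): OK

Verdict: the first failing condition is dual_feasibility -> dual.

dual


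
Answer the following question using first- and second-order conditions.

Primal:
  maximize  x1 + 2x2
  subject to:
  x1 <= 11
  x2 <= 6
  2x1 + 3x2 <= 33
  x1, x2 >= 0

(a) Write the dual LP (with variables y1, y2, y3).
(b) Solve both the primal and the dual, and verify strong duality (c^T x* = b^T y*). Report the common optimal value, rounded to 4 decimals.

The standard primal-dual pair for 'max c^T x s.t. A x <= b, x >= 0' is:
  Dual:  min b^T y  s.t.  A^T y >= c,  y >= 0.

So the dual LP is:
  minimize  11y1 + 6y2 + 33y3
  subject to:
    y1 + 2y3 >= 1
    y2 + 3y3 >= 2
    y1, y2, y3 >= 0

Solving the primal: x* = (7.5, 6).
  primal value c^T x* = 19.5.
Solving the dual: y* = (0, 0.5, 0.5).
  dual value b^T y* = 19.5.
Strong duality: c^T x* = b^T y*. Confirmed.

19.5


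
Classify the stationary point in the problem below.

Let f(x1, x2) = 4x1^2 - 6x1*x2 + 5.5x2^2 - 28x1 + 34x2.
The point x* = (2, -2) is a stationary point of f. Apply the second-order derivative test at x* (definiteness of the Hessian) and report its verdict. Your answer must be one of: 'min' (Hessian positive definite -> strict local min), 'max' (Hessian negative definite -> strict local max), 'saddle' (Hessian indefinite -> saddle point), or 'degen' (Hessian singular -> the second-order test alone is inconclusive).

Compute the Hessian H = grad^2 f:
  H = [[8, -6], [-6, 11]]
Verify stationarity: grad f(x*) = H x* + g = (0, 0).
Eigenvalues of H: 3.3153, 15.6847.
Both eigenvalues > 0, so H is positive definite -> x* is a strict local min.

min


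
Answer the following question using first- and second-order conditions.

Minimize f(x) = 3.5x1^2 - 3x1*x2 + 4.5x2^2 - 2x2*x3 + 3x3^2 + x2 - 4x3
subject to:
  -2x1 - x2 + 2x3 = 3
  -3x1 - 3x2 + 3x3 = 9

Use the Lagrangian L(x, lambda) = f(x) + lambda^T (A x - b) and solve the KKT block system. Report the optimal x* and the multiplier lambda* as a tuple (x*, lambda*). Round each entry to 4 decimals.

Form the Lagrangian:
  L(x, lambda) = (1/2) x^T Q x + c^T x + lambda^T (A x - b)
Stationarity (grad_x L = 0): Q x + c + A^T lambda = 0.
Primal feasibility: A x = b.

This gives the KKT block system:
  [ Q   A^T ] [ x     ]   [-c ]
  [ A    0  ] [ lambda ] = [ b ]

Solving the linear system:
  x*      = (-0.8462, -3, -0.8462)
  lambda* = (24.8462, -15.5385)
  f(x*)   = 32.8462

x* = (-0.8462, -3, -0.8462), lambda* = (24.8462, -15.5385)


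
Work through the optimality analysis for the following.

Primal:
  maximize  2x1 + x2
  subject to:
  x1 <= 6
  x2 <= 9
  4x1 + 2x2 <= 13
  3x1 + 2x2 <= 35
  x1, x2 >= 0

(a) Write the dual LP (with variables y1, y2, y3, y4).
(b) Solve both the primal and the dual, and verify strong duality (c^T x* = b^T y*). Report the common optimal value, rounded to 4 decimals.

The standard primal-dual pair for 'max c^T x s.t. A x <= b, x >= 0' is:
  Dual:  min b^T y  s.t.  A^T y >= c,  y >= 0.

So the dual LP is:
  minimize  6y1 + 9y2 + 13y3 + 35y4
  subject to:
    y1 + 4y3 + 3y4 >= 2
    y2 + 2y3 + 2y4 >= 1
    y1, y2, y3, y4 >= 0

Solving the primal: x* = (3.25, 0).
  primal value c^T x* = 6.5.
Solving the dual: y* = (0, 0, 0.5, 0).
  dual value b^T y* = 6.5.
Strong duality: c^T x* = b^T y*. Confirmed.

6.5


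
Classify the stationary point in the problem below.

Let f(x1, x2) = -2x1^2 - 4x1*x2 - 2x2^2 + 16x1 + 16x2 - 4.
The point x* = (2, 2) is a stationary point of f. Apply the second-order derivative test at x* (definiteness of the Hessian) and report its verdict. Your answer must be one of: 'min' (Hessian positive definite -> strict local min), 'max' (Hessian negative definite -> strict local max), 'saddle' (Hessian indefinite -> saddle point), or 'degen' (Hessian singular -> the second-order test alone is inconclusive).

Compute the Hessian H = grad^2 f:
  H = [[-4, -4], [-4, -4]]
Verify stationarity: grad f(x*) = H x* + g = (0, 0).
Eigenvalues of H: -8, 0.
H has a zero eigenvalue (singular; negative semidefinite but not definite), so H is neither positive definite, negative definite, nor indefinite. The second-order test alone is inconclusive -> degen.
(Indeed, f is constant along the null direction of H through x*, so x* is not a strict local extremum.)

degen
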